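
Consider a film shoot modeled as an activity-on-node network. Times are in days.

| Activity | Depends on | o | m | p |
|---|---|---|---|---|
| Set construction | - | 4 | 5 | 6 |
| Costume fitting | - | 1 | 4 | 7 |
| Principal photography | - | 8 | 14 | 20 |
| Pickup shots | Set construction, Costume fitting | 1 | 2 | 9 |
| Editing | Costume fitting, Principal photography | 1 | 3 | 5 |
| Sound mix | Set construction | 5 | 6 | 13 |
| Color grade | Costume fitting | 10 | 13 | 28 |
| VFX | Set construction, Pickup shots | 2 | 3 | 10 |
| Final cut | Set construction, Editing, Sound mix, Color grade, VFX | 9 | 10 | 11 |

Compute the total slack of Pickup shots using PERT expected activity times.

te_Set construction = (4 + 4·5 + 6)/6 = 30/6 = 5
te_Costume fitting = (1 + 4·4 + 7)/6 = 24/6 = 4
te_Principal photography = (8 + 4·14 + 20)/6 = 84/6 = 14
te_Pickup shots = (1 + 4·2 + 9)/6 = 18/6 = 3
te_Editing = (1 + 4·3 + 5)/6 = 18/6 = 3
te_Sound mix = (5 + 4·6 + 13)/6 = 42/6 = 7
te_Color grade = (10 + 4·13 + 28)/6 = 90/6 = 15
te_VFX = (2 + 4·3 + 10)/6 = 24/6 = 4
te_Final cut = (9 + 4·10 + 11)/6 = 60/6 = 10

Forward pass:
ES_Set construction = 0; EF_Set construction = 5
ES_Costume fitting = 0; EF_Costume fitting = 4
ES_Principal photography = 0; EF_Principal photography = 14
ES_Pickup shots = max(EF_Set construction=5, EF_Costume fitting=4) = 5; EF_Pickup shots = 5+3 = 8
ES_Editing = max(EF_Costume fitting=4, EF_Principal photography=14) = 14; EF_Editing = 14+3 = 17
ES_Sound mix = 5; EF_Sound mix = 5+7 = 12
ES_Color grade = 4; EF_Color grade = 4+15 = 19
ES_VFX = max(EF_Set construction=5, EF_Pickup shots=8) = 8; EF_VFX = 8+4 = 12
ES_Final cut = max(EF_Set construction=5, EF_Editing=17, EF_Sound mix=12, EF_Color grade=19, EF_VFX=12) = 19; EF_Final cut = 19+10 = 29
Expected project duration μ = 29 days. Critical path: Costume fitting → Color grade → Final cut.

Backward pass:
LF_Final cut = 29; LS_Final cut = 29−10 = 19
LF_VFX = LS_Final cut = 19; LS_VFX = 19−4 = 15
LF_Color grade = LS_Final cut = 19; LS_Color grade = 19−15 = 4
LF_Sound mix = LS_Final cut = 19; LS_Sound mix = 19−7 = 12
LF_Editing = LS_Final cut = 19; LS_Editing = 19−3 = 16
LF_Pickup shots = LS_VFX = 15; LS_Pickup shots = 15−3 = 12
LF_Principal photography = LS_Editing = 16; LS_Principal photography = 16−14 = 2
LF_Costume fitting = min(LS_Pickup shots=12, LS_Editing=16, LS_Color grade=4) = 4; LS_Costume fitting = 4−4 = 0
LF_Set construction = min(LS_Pickup shots=12, LS_Sound mix=12, LS_VFX=15, LS_Final cut=19) = 12; LS_Set construction = 12−5 = 7
Slack_Pickup shots = LS_Pickup shots − ES_Pickup shots = 12 − 5 = 7

7 days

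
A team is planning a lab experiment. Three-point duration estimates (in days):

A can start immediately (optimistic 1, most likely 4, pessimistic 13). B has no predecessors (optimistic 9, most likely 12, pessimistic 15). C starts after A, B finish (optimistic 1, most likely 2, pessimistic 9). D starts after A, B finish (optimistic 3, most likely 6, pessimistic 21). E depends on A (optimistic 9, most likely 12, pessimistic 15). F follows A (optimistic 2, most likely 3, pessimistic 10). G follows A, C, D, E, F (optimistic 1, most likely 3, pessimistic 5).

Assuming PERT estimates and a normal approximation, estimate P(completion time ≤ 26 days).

0.823

te_A = (1 + 4·4 + 13)/6 = 30/6 = 5; σ²_A = ((13−1)/6)² = 4.000
te_B = (9 + 4·12 + 15)/6 = 72/6 = 12; σ²_B = ((15−9)/6)² = 1.000
te_C = (1 + 4·2 + 9)/6 = 18/6 = 3; σ²_C = ((9−1)/6)² = 1.778
te_D = (3 + 4·6 + 21)/6 = 48/6 = 8; σ²_D = ((21−3)/6)² = 9.000
te_E = (9 + 4·12 + 15)/6 = 72/6 = 12; σ²_E = ((15−9)/6)² = 1.000
te_F = (2 + 4·3 + 10)/6 = 24/6 = 4; σ²_F = ((10−2)/6)² = 1.778
te_G = (1 + 4·3 + 5)/6 = 18/6 = 3; σ²_G = ((5−1)/6)² = 0.444

Forward pass:
ES_A = 0; EF_A = 5
ES_B = 0; EF_B = 12
ES_C = max(EF_A=5, EF_B=12) = 12; EF_C = 12+3 = 15
ES_D = max(EF_A=5, EF_B=12) = 12; EF_D = 12+8 = 20
ES_E = 5; EF_E = 5+12 = 17
ES_F = 5; EF_F = 5+4 = 9
ES_G = max(EF_A=5, EF_C=15, EF_D=20, EF_E=17, EF_F=9) = 20; EF_G = 20+3 = 23
Expected project duration μ = 23 days. Critical path: B → D → G.

Variance along critical path = 1.000 + 9.000 + 0.444 = 10.444; σ = √10.444 = 3.232 days.
Z = (26 − 23) / 3.232 = 0.928
P(T ≤ 26) = Φ(0.928) ≈ 0.823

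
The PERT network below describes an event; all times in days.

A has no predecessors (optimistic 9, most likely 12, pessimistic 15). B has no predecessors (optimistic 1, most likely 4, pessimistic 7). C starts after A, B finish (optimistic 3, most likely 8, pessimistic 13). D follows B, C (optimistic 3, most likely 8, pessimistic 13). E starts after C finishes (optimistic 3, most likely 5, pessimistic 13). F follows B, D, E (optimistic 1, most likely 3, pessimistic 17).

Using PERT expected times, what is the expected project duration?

33 days

te_A = (9 + 4·12 + 15)/6 = 72/6 = 12
te_B = (1 + 4·4 + 7)/6 = 24/6 = 4
te_C = (3 + 4·8 + 13)/6 = 48/6 = 8
te_D = (3 + 4·8 + 13)/6 = 48/6 = 8
te_E = (3 + 4·5 + 13)/6 = 36/6 = 6
te_F = (1 + 4·3 + 17)/6 = 30/6 = 5

Forward pass:
ES_A = 0; EF_A = 12
ES_B = 0; EF_B = 4
ES_C = max(EF_A=12, EF_B=4) = 12; EF_C = 12+8 = 20
ES_D = max(EF_B=4, EF_C=20) = 20; EF_D = 20+8 = 28
ES_E = 20; EF_E = 20+6 = 26
ES_F = max(EF_B=4, EF_D=28, EF_E=26) = 28; EF_F = 28+5 = 33
Expected project duration μ = 33 days. Critical path: A → C → D → F.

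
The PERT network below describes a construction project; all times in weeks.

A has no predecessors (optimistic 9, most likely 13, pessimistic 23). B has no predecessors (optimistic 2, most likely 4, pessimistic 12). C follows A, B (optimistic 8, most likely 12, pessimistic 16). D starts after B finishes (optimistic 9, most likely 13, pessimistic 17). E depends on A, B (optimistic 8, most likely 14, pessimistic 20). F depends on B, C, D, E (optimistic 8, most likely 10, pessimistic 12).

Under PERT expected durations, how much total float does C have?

2 weeks

te_A = (9 + 4·13 + 23)/6 = 84/6 = 14
te_B = (2 + 4·4 + 12)/6 = 30/6 = 5
te_C = (8 + 4·12 + 16)/6 = 72/6 = 12
te_D = (9 + 4·13 + 17)/6 = 78/6 = 13
te_E = (8 + 4·14 + 20)/6 = 84/6 = 14
te_F = (8 + 4·10 + 12)/6 = 60/6 = 10

Forward pass:
ES_A = 0; EF_A = 14
ES_B = 0; EF_B = 5
ES_C = max(EF_A=14, EF_B=5) = 14; EF_C = 14+12 = 26
ES_D = 5; EF_D = 5+13 = 18
ES_E = max(EF_A=14, EF_B=5) = 14; EF_E = 14+14 = 28
ES_F = max(EF_B=5, EF_C=26, EF_D=18, EF_E=28) = 28; EF_F = 28+10 = 38
Expected project duration μ = 38 weeks. Critical path: A → E → F.

Backward pass:
LF_F = 38; LS_F = 38−10 = 28
LF_E = LS_F = 28; LS_E = 28−14 = 14
LF_D = LS_F = 28; LS_D = 28−13 = 15
LF_C = LS_F = 28; LS_C = 28−12 = 16
LF_B = min(LS_C=16, LS_D=15, LS_E=14, LS_F=28) = 14; LS_B = 14−5 = 9
LF_A = min(LS_C=16, LS_E=14) = 14; LS_A = 14−14 = 0
Slack_C = LS_C − ES_C = 16 − 14 = 2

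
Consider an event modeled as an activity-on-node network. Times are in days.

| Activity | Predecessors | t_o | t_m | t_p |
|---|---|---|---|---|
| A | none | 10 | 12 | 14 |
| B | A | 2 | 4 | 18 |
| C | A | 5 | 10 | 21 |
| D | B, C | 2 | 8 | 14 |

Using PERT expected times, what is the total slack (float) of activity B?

te_A = (10 + 4·12 + 14)/6 = 72/6 = 12
te_B = (2 + 4·4 + 18)/6 = 36/6 = 6
te_C = (5 + 4·10 + 21)/6 = 66/6 = 11
te_D = (2 + 4·8 + 14)/6 = 48/6 = 8

Forward pass:
ES_A = 0; EF_A = 12
ES_B = 12; EF_B = 12+6 = 18
ES_C = 12; EF_C = 12+11 = 23
ES_D = max(EF_B=18, EF_C=23) = 23; EF_D = 23+8 = 31
Expected project duration μ = 31 days. Critical path: A → C → D.

Backward pass:
LF_D = 31; LS_D = 31−8 = 23
LF_C = LS_D = 23; LS_C = 23−11 = 12
LF_B = LS_D = 23; LS_B = 23−6 = 17
LF_A = min(LS_B=17, LS_C=12) = 12; LS_A = 12−12 = 0
Slack_B = LS_B − ES_B = 17 − 12 = 5

5 days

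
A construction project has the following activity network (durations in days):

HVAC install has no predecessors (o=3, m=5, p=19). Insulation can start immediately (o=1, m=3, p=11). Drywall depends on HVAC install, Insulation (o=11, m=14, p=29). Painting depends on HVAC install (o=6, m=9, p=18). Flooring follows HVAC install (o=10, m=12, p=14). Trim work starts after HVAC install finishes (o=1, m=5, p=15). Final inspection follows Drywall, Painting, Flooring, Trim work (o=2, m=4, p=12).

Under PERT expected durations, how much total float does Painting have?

6 days

te_HVAC install = (3 + 4·5 + 19)/6 = 42/6 = 7
te_Insulation = (1 + 4·3 + 11)/6 = 24/6 = 4
te_Drywall = (11 + 4·14 + 29)/6 = 96/6 = 16
te_Painting = (6 + 4·9 + 18)/6 = 60/6 = 10
te_Flooring = (10 + 4·12 + 14)/6 = 72/6 = 12
te_Trim work = (1 + 4·5 + 15)/6 = 36/6 = 6
te_Final inspection = (2 + 4·4 + 12)/6 = 30/6 = 5

Forward pass:
ES_HVAC install = 0; EF_HVAC install = 7
ES_Insulation = 0; EF_Insulation = 4
ES_Drywall = max(EF_HVAC install=7, EF_Insulation=4) = 7; EF_Drywall = 7+16 = 23
ES_Painting = 7; EF_Painting = 7+10 = 17
ES_Flooring = 7; EF_Flooring = 7+12 = 19
ES_Trim work = 7; EF_Trim work = 7+6 = 13
ES_Final inspection = max(EF_Drywall=23, EF_Painting=17, EF_Flooring=19, EF_Trim work=13) = 23; EF_Final inspection = 23+5 = 28
Expected project duration μ = 28 days. Critical path: HVAC install → Drywall → Final inspection.

Backward pass:
LF_Final inspection = 28; LS_Final inspection = 28−5 = 23
LF_Trim work = LS_Final inspection = 23; LS_Trim work = 23−6 = 17
LF_Flooring = LS_Final inspection = 23; LS_Flooring = 23−12 = 11
LF_Painting = LS_Final inspection = 23; LS_Painting = 23−10 = 13
LF_Drywall = LS_Final inspection = 23; LS_Drywall = 23−16 = 7
LF_Insulation = LS_Drywall = 7; LS_Insulation = 7−4 = 3
LF_HVAC install = min(LS_Drywall=7, LS_Painting=13, LS_Flooring=11, LS_Trim work=17) = 7; LS_HVAC install = 7−7 = 0
Slack_Painting = LS_Painting − ES_Painting = 13 − 7 = 6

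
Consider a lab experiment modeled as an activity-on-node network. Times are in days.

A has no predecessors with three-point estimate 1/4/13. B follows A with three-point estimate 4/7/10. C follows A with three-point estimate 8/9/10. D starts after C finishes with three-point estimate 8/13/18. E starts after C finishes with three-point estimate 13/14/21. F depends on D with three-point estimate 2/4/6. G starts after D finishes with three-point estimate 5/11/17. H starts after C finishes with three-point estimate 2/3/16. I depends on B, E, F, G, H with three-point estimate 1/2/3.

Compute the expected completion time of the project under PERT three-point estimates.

40 days

te_A = (1 + 4·4 + 13)/6 = 30/6 = 5
te_B = (4 + 4·7 + 10)/6 = 42/6 = 7
te_C = (8 + 4·9 + 10)/6 = 54/6 = 9
te_D = (8 + 4·13 + 18)/6 = 78/6 = 13
te_E = (13 + 4·14 + 21)/6 = 90/6 = 15
te_F = (2 + 4·4 + 6)/6 = 24/6 = 4
te_G = (5 + 4·11 + 17)/6 = 66/6 = 11
te_H = (2 + 4·3 + 16)/6 = 30/6 = 5
te_I = (1 + 4·2 + 3)/6 = 12/6 = 2

Forward pass:
ES_A = 0; EF_A = 5
ES_B = 5; EF_B = 5+7 = 12
ES_C = 5; EF_C = 5+9 = 14
ES_D = 14; EF_D = 14+13 = 27
ES_E = 14; EF_E = 14+15 = 29
ES_F = 27; EF_F = 27+4 = 31
ES_G = 27; EF_G = 27+11 = 38
ES_H = 14; EF_H = 14+5 = 19
ES_I = max(EF_B=12, EF_E=29, EF_F=31, EF_G=38, EF_H=19) = 38; EF_I = 38+2 = 40
Expected project duration μ = 40 days. Critical path: A → C → D → G → I.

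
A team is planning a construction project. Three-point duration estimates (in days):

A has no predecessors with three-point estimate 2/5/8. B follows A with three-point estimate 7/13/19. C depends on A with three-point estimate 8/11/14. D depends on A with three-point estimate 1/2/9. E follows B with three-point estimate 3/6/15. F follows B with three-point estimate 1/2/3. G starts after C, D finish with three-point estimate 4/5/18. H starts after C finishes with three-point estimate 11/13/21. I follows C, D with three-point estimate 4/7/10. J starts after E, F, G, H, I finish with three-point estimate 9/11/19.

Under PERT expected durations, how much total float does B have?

5 days

te_A = (2 + 4·5 + 8)/6 = 30/6 = 5
te_B = (7 + 4·13 + 19)/6 = 78/6 = 13
te_C = (8 + 4·11 + 14)/6 = 66/6 = 11
te_D = (1 + 4·2 + 9)/6 = 18/6 = 3
te_E = (3 + 4·6 + 15)/6 = 42/6 = 7
te_F = (1 + 4·2 + 3)/6 = 12/6 = 2
te_G = (4 + 4·5 + 18)/6 = 42/6 = 7
te_H = (11 + 4·13 + 21)/6 = 84/6 = 14
te_I = (4 + 4·7 + 10)/6 = 42/6 = 7
te_J = (9 + 4·11 + 19)/6 = 72/6 = 12

Forward pass:
ES_A = 0; EF_A = 5
ES_B = 5; EF_B = 5+13 = 18
ES_C = 5; EF_C = 5+11 = 16
ES_D = 5; EF_D = 5+3 = 8
ES_E = 18; EF_E = 18+7 = 25
ES_F = 18; EF_F = 18+2 = 20
ES_G = max(EF_C=16, EF_D=8) = 16; EF_G = 16+7 = 23
ES_H = 16; EF_H = 16+14 = 30
ES_I = max(EF_C=16, EF_D=8) = 16; EF_I = 16+7 = 23
ES_J = max(EF_E=25, EF_F=20, EF_G=23, EF_H=30, EF_I=23) = 30; EF_J = 30+12 = 42
Expected project duration μ = 42 days. Critical path: A → C → H → J.

Backward pass:
LF_J = 42; LS_J = 42−12 = 30
LF_I = LS_J = 30; LS_I = 30−7 = 23
LF_H = LS_J = 30; LS_H = 30−14 = 16
LF_G = LS_J = 30; LS_G = 30−7 = 23
LF_F = LS_J = 30; LS_F = 30−2 = 28
LF_E = LS_J = 30; LS_E = 30−7 = 23
LF_D = min(LS_G=23, LS_I=23) = 23; LS_D = 23−3 = 20
LF_C = min(LS_G=23, LS_H=16, LS_I=23) = 16; LS_C = 16−11 = 5
LF_B = min(LS_E=23, LS_F=28) = 23; LS_B = 23−13 = 10
LF_A = min(LS_B=10, LS_C=5, LS_D=20) = 5; LS_A = 5−5 = 0
Slack_B = LS_B − ES_B = 10 − 5 = 5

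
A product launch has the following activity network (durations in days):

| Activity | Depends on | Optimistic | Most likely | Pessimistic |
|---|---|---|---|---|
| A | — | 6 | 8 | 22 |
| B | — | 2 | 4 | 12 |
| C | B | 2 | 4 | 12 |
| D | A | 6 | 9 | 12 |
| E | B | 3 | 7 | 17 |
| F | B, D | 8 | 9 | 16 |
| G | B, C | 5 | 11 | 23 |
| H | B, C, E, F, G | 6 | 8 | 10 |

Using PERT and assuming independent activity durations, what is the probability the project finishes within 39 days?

0.733

te_A = (6 + 4·8 + 22)/6 = 60/6 = 10; σ²_A = ((22−6)/6)² = 7.111
te_B = (2 + 4·4 + 12)/6 = 30/6 = 5; σ²_B = ((12−2)/6)² = 2.778
te_C = (2 + 4·4 + 12)/6 = 30/6 = 5; σ²_C = ((12−2)/6)² = 2.778
te_D = (6 + 4·9 + 12)/6 = 54/6 = 9; σ²_D = ((12−6)/6)² = 1.000
te_E = (3 + 4·7 + 17)/6 = 48/6 = 8; σ²_E = ((17−3)/6)² = 5.444
te_F = (8 + 4·9 + 16)/6 = 60/6 = 10; σ²_F = ((16−8)/6)² = 1.778
te_G = (5 + 4·11 + 23)/6 = 72/6 = 12; σ²_G = ((23−5)/6)² = 9.000
te_H = (6 + 4·8 + 10)/6 = 48/6 = 8; σ²_H = ((10−6)/6)² = 0.444

Forward pass:
ES_A = 0; EF_A = 10
ES_B = 0; EF_B = 5
ES_C = 5; EF_C = 5+5 = 10
ES_D = 10; EF_D = 10+9 = 19
ES_E = 5; EF_E = 5+8 = 13
ES_F = max(EF_B=5, EF_D=19) = 19; EF_F = 19+10 = 29
ES_G = max(EF_B=5, EF_C=10) = 10; EF_G = 10+12 = 22
ES_H = max(EF_B=5, EF_C=10, EF_E=13, EF_F=29, EF_G=22) = 29; EF_H = 29+8 = 37
Expected project duration μ = 37 days. Critical path: A → D → F → H.

Variance along critical path = 7.111 + 1.000 + 1.778 + 0.444 = 10.333; σ = √10.333 = 3.215 days.
Z = (39 − 37) / 3.215 = 0.622
P(T ≤ 39) = Φ(0.622) ≈ 0.733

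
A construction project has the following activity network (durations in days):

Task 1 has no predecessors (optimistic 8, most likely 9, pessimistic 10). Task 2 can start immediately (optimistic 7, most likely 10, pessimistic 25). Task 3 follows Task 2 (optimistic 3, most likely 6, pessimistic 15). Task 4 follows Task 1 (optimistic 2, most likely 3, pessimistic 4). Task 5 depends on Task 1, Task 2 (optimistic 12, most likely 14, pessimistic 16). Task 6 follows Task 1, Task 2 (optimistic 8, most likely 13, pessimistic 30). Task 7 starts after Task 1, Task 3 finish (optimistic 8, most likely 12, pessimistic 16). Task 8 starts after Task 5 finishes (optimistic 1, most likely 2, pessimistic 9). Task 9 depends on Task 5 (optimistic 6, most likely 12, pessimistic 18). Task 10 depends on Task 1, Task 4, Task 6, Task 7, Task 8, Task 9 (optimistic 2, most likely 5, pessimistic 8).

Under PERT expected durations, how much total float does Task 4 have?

26 days

te_Task 1 = (8 + 4·9 + 10)/6 = 54/6 = 9
te_Task 2 = (7 + 4·10 + 25)/6 = 72/6 = 12
te_Task 3 = (3 + 4·6 + 15)/6 = 42/6 = 7
te_Task 4 = (2 + 4·3 + 4)/6 = 18/6 = 3
te_Task 5 = (12 + 4·14 + 16)/6 = 84/6 = 14
te_Task 6 = (8 + 4·13 + 30)/6 = 90/6 = 15
te_Task 7 = (8 + 4·12 + 16)/6 = 72/6 = 12
te_Task 8 = (1 + 4·2 + 9)/6 = 18/6 = 3
te_Task 9 = (6 + 4·12 + 18)/6 = 72/6 = 12
te_Task 10 = (2 + 4·5 + 8)/6 = 30/6 = 5

Forward pass:
ES_Task 1 = 0; EF_Task 1 = 9
ES_Task 2 = 0; EF_Task 2 = 12
ES_Task 3 = 12; EF_Task 3 = 12+7 = 19
ES_Task 4 = 9; EF_Task 4 = 9+3 = 12
ES_Task 5 = max(EF_Task 1=9, EF_Task 2=12) = 12; EF_Task 5 = 12+14 = 26
ES_Task 6 = max(EF_Task 1=9, EF_Task 2=12) = 12; EF_Task 6 = 12+15 = 27
ES_Task 7 = max(EF_Task 1=9, EF_Task 3=19) = 19; EF_Task 7 = 19+12 = 31
ES_Task 8 = 26; EF_Task 8 = 26+3 = 29
ES_Task 9 = 26; EF_Task 9 = 26+12 = 38
ES_Task 10 = max(EF_Task 1=9, EF_Task 4=12, EF_Task 6=27, EF_Task 7=31, EF_Task 8=29, EF_Task 9=38) = 38; EF_Task 10 = 38+5 = 43
Expected project duration μ = 43 days. Critical path: Task 2 → Task 5 → Task 9 → Task 10.

Backward pass:
LF_Task 10 = 43; LS_Task 10 = 43−5 = 38
LF_Task 9 = LS_Task 10 = 38; LS_Task 9 = 38−12 = 26
LF_Task 8 = LS_Task 10 = 38; LS_Task 8 = 38−3 = 35
LF_Task 7 = LS_Task 10 = 38; LS_Task 7 = 38−12 = 26
LF_Task 6 = LS_Task 10 = 38; LS_Task 6 = 38−15 = 23
LF_Task 5 = min(LS_Task 8=35, LS_Task 9=26) = 26; LS_Task 5 = 26−14 = 12
LF_Task 4 = LS_Task 10 = 38; LS_Task 4 = 38−3 = 35
LF_Task 3 = LS_Task 7 = 26; LS_Task 3 = 26−7 = 19
LF_Task 2 = min(LS_Task 3=19, LS_Task 5=12, LS_Task 6=23) = 12; LS_Task 2 = 12−12 = 0
LF_Task 1 = min(LS_Task 4=35, LS_Task 5=12, LS_Task 6=23, LS_Task 7=26, LS_Task 10=38) = 12; LS_Task 1 = 12−9 = 3
Slack_Task 4 = LS_Task 4 − ES_Task 4 = 35 − 9 = 26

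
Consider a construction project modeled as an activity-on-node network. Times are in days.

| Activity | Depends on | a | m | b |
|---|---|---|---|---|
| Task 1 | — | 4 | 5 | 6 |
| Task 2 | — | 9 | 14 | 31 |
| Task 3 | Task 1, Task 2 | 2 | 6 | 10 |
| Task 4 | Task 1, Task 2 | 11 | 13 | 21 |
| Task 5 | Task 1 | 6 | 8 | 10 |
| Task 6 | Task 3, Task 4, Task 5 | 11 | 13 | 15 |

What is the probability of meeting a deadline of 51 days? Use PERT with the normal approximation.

te_Task 1 = (4 + 4·5 + 6)/6 = 30/6 = 5; σ²_Task 1 = ((6−4)/6)² = 0.111
te_Task 2 = (9 + 4·14 + 31)/6 = 96/6 = 16; σ²_Task 2 = ((31−9)/6)² = 13.444
te_Task 3 = (2 + 4·6 + 10)/6 = 36/6 = 6; σ²_Task 3 = ((10−2)/6)² = 1.778
te_Task 4 = (11 + 4·13 + 21)/6 = 84/6 = 14; σ²_Task 4 = ((21−11)/6)² = 2.778
te_Task 5 = (6 + 4·8 + 10)/6 = 48/6 = 8; σ²_Task 5 = ((10−6)/6)² = 0.444
te_Task 6 = (11 + 4·13 + 15)/6 = 78/6 = 13; σ²_Task 6 = ((15−11)/6)² = 0.444

Forward pass:
ES_Task 1 = 0; EF_Task 1 = 5
ES_Task 2 = 0; EF_Task 2 = 16
ES_Task 3 = max(EF_Task 1=5, EF_Task 2=16) = 16; EF_Task 3 = 16+6 = 22
ES_Task 4 = max(EF_Task 1=5, EF_Task 2=16) = 16; EF_Task 4 = 16+14 = 30
ES_Task 5 = 5; EF_Task 5 = 5+8 = 13
ES_Task 6 = max(EF_Task 3=22, EF_Task 4=30, EF_Task 5=13) = 30; EF_Task 6 = 30+13 = 43
Expected project duration μ = 43 days. Critical path: Task 2 → Task 4 → Task 6.

Variance along critical path = 13.444 + 2.778 + 0.444 = 16.667; σ = √16.667 = 4.082 days.
Z = (51 − 43) / 4.082 = 1.960
P(T ≤ 51) = Φ(1.960) ≈ 0.975

0.975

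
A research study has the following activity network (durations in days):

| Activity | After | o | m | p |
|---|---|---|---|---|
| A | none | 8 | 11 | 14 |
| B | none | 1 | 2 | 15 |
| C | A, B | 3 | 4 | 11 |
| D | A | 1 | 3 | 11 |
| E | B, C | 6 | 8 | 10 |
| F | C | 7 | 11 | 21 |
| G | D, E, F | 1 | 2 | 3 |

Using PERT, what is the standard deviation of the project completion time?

te_A = (8 + 4·11 + 14)/6 = 66/6 = 11; σ²_A = ((14−8)/6)² = 1.000
te_B = (1 + 4·2 + 15)/6 = 24/6 = 4; σ²_B = ((15−1)/6)² = 5.444
te_C = (3 + 4·4 + 11)/6 = 30/6 = 5; σ²_C = ((11−3)/6)² = 1.778
te_D = (1 + 4·3 + 11)/6 = 24/6 = 4; σ²_D = ((11−1)/6)² = 2.778
te_E = (6 + 4·8 + 10)/6 = 48/6 = 8; σ²_E = ((10−6)/6)² = 0.444
te_F = (7 + 4·11 + 21)/6 = 72/6 = 12; σ²_F = ((21−7)/6)² = 5.444
te_G = (1 + 4·2 + 3)/6 = 12/6 = 2; σ²_G = ((3−1)/6)² = 0.111

Forward pass:
ES_A = 0; EF_A = 11
ES_B = 0; EF_B = 4
ES_C = max(EF_A=11, EF_B=4) = 11; EF_C = 11+5 = 16
ES_D = 11; EF_D = 11+4 = 15
ES_E = max(EF_B=4, EF_C=16) = 16; EF_E = 16+8 = 24
ES_F = 16; EF_F = 16+12 = 28
ES_G = max(EF_D=15, EF_E=24, EF_F=28) = 28; EF_G = 28+2 = 30
Expected project duration μ = 30 days. Critical path: A → C → F → G.

Variance along critical path = 1.000 + 1.778 + 5.444 + 0.111 = 8.333
σ = √8.333 = 2.887 days

2.89 days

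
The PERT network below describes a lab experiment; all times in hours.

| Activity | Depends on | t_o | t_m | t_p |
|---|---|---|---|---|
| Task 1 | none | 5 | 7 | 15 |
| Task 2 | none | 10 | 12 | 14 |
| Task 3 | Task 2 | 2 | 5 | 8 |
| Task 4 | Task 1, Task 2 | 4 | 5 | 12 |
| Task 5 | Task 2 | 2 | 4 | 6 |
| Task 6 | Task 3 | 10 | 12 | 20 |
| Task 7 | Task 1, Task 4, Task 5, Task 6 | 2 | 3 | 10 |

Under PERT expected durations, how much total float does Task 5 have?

14 hours

te_Task 1 = (5 + 4·7 + 15)/6 = 48/6 = 8
te_Task 2 = (10 + 4·12 + 14)/6 = 72/6 = 12
te_Task 3 = (2 + 4·5 + 8)/6 = 30/6 = 5
te_Task 4 = (4 + 4·5 + 12)/6 = 36/6 = 6
te_Task 5 = (2 + 4·4 + 6)/6 = 24/6 = 4
te_Task 6 = (10 + 4·12 + 20)/6 = 78/6 = 13
te_Task 7 = (2 + 4·3 + 10)/6 = 24/6 = 4

Forward pass:
ES_Task 1 = 0; EF_Task 1 = 8
ES_Task 2 = 0; EF_Task 2 = 12
ES_Task 3 = 12; EF_Task 3 = 12+5 = 17
ES_Task 4 = max(EF_Task 1=8, EF_Task 2=12) = 12; EF_Task 4 = 12+6 = 18
ES_Task 5 = 12; EF_Task 5 = 12+4 = 16
ES_Task 6 = 17; EF_Task 6 = 17+13 = 30
ES_Task 7 = max(EF_Task 1=8, EF_Task 4=18, EF_Task 5=16, EF_Task 6=30) = 30; EF_Task 7 = 30+4 = 34
Expected project duration μ = 34 hours. Critical path: Task 2 → Task 3 → Task 6 → Task 7.

Backward pass:
LF_Task 7 = 34; LS_Task 7 = 34−4 = 30
LF_Task 6 = LS_Task 7 = 30; LS_Task 6 = 30−13 = 17
LF_Task 5 = LS_Task 7 = 30; LS_Task 5 = 30−4 = 26
LF_Task 4 = LS_Task 7 = 30; LS_Task 4 = 30−6 = 24
LF_Task 3 = LS_Task 6 = 17; LS_Task 3 = 17−5 = 12
LF_Task 2 = min(LS_Task 3=12, LS_Task 4=24, LS_Task 5=26) = 12; LS_Task 2 = 12−12 = 0
LF_Task 1 = min(LS_Task 4=24, LS_Task 7=30) = 24; LS_Task 1 = 24−8 = 16
Slack_Task 5 = LS_Task 5 − ES_Task 5 = 26 − 12 = 14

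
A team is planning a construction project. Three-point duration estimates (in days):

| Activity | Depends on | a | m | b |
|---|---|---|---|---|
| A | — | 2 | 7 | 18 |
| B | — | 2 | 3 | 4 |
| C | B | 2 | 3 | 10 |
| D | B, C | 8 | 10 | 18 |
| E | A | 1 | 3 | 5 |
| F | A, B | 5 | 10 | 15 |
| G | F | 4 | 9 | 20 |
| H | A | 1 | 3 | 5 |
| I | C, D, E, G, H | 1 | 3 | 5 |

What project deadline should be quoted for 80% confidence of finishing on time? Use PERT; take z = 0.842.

34.5 days

te_A = (2 + 4·7 + 18)/6 = 48/6 = 8; σ²_A = ((18−2)/6)² = 7.111
te_B = (2 + 4·3 + 4)/6 = 18/6 = 3; σ²_B = ((4−2)/6)² = 0.111
te_C = (2 + 4·3 + 10)/6 = 24/6 = 4; σ²_C = ((10−2)/6)² = 1.778
te_D = (8 + 4·10 + 18)/6 = 66/6 = 11; σ²_D = ((18−8)/6)² = 2.778
te_E = (1 + 4·3 + 5)/6 = 18/6 = 3; σ²_E = ((5−1)/6)² = 0.444
te_F = (5 + 4·10 + 15)/6 = 60/6 = 10; σ²_F = ((15−5)/6)² = 2.778
te_G = (4 + 4·9 + 20)/6 = 60/6 = 10; σ²_G = ((20−4)/6)² = 7.111
te_H = (1 + 4·3 + 5)/6 = 18/6 = 3; σ²_H = ((5−1)/6)² = 0.444
te_I = (1 + 4·3 + 5)/6 = 18/6 = 3; σ²_I = ((5−1)/6)² = 0.444

Forward pass:
ES_A = 0; EF_A = 8
ES_B = 0; EF_B = 3
ES_C = 3; EF_C = 3+4 = 7
ES_D = max(EF_B=3, EF_C=7) = 7; EF_D = 7+11 = 18
ES_E = 8; EF_E = 8+3 = 11
ES_F = max(EF_A=8, EF_B=3) = 8; EF_F = 8+10 = 18
ES_G = 18; EF_G = 18+10 = 28
ES_H = 8; EF_H = 8+3 = 11
ES_I = max(EF_C=7, EF_D=18, EF_E=11, EF_G=28, EF_H=11) = 28; EF_I = 28+3 = 31
Expected project duration μ = 31 days. Critical path: A → F → G → I.

Variance along critical path = 7.111 + 2.778 + 7.111 + 0.444 = 17.444; σ = 4.177 days.
D = μ + z·σ = 31 + 0.842·4.177 = 34.5 days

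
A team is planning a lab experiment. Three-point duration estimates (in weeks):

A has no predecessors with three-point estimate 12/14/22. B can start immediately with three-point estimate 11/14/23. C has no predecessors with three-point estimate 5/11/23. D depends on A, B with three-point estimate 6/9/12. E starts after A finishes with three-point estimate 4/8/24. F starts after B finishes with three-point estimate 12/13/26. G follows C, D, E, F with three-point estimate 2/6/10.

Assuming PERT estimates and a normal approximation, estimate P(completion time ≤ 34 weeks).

0.275

te_A = (12 + 4·14 + 22)/6 = 90/6 = 15; σ²_A = ((22−12)/6)² = 2.778
te_B = (11 + 4·14 + 23)/6 = 90/6 = 15; σ²_B = ((23−11)/6)² = 4.000
te_C = (5 + 4·11 + 23)/6 = 72/6 = 12; σ²_C = ((23−5)/6)² = 9.000
te_D = (6 + 4·9 + 12)/6 = 54/6 = 9; σ²_D = ((12−6)/6)² = 1.000
te_E = (4 + 4·8 + 24)/6 = 60/6 = 10; σ²_E = ((24−4)/6)² = 11.111
te_F = (12 + 4·13 + 26)/6 = 90/6 = 15; σ²_F = ((26−12)/6)² = 5.444
te_G = (2 + 4·6 + 10)/6 = 36/6 = 6; σ²_G = ((10−2)/6)² = 1.778

Forward pass:
ES_A = 0; EF_A = 15
ES_B = 0; EF_B = 15
ES_C = 0; EF_C = 12
ES_D = max(EF_A=15, EF_B=15) = 15; EF_D = 15+9 = 24
ES_E = 15; EF_E = 15+10 = 25
ES_F = 15; EF_F = 15+15 = 30
ES_G = max(EF_C=12, EF_D=24, EF_E=25, EF_F=30) = 30; EF_G = 30+6 = 36
Expected project duration μ = 36 weeks. Critical path: B → F → G.

Variance along critical path = 4.000 + 5.444 + 1.778 = 11.222; σ = √11.222 = 3.350 weeks.
Z = (34 − 36) / 3.350 = -0.597
P(T ≤ 34) = Φ(-0.597) ≈ 0.275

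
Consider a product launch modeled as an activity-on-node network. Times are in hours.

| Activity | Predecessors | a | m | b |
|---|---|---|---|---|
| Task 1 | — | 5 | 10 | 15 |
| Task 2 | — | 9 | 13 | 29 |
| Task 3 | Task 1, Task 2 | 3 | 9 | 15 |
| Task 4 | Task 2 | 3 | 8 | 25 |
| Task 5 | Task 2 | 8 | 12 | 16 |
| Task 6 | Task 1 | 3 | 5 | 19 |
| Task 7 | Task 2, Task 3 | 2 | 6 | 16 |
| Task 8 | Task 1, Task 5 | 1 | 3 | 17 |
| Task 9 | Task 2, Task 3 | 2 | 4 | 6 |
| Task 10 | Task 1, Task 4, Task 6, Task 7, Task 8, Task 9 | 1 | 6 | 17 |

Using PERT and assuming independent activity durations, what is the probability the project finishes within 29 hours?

te_Task 1 = (5 + 4·10 + 15)/6 = 60/6 = 10; σ²_Task 1 = ((15−5)/6)² = 2.778
te_Task 2 = (9 + 4·13 + 29)/6 = 90/6 = 15; σ²_Task 2 = ((29−9)/6)² = 11.111
te_Task 3 = (3 + 4·9 + 15)/6 = 54/6 = 9; σ²_Task 3 = ((15−3)/6)² = 4.000
te_Task 4 = (3 + 4·8 + 25)/6 = 60/6 = 10; σ²_Task 4 = ((25−3)/6)² = 13.444
te_Task 5 = (8 + 4·12 + 16)/6 = 72/6 = 12; σ²_Task 5 = ((16−8)/6)² = 1.778
te_Task 6 = (3 + 4·5 + 19)/6 = 42/6 = 7; σ²_Task 6 = ((19−3)/6)² = 7.111
te_Task 7 = (2 + 4·6 + 16)/6 = 42/6 = 7; σ²_Task 7 = ((16−2)/6)² = 5.444
te_Task 8 = (1 + 4·3 + 17)/6 = 30/6 = 5; σ²_Task 8 = ((17−1)/6)² = 7.111
te_Task 9 = (2 + 4·4 + 6)/6 = 24/6 = 4; σ²_Task 9 = ((6−2)/6)² = 0.444
te_Task 10 = (1 + 4·6 + 17)/6 = 42/6 = 7; σ²_Task 10 = ((17−1)/6)² = 7.111

Forward pass:
ES_Task 1 = 0; EF_Task 1 = 10
ES_Task 2 = 0; EF_Task 2 = 15
ES_Task 3 = max(EF_Task 1=10, EF_Task 2=15) = 15; EF_Task 3 = 15+9 = 24
ES_Task 4 = 15; EF_Task 4 = 15+10 = 25
ES_Task 5 = 15; EF_Task 5 = 15+12 = 27
ES_Task 6 = 10; EF_Task 6 = 10+7 = 17
ES_Task 7 = max(EF_Task 2=15, EF_Task 3=24) = 24; EF_Task 7 = 24+7 = 31
ES_Task 8 = max(EF_Task 1=10, EF_Task 5=27) = 27; EF_Task 8 = 27+5 = 32
ES_Task 9 = max(EF_Task 2=15, EF_Task 3=24) = 24; EF_Task 9 = 24+4 = 28
ES_Task 10 = max(EF_Task 1=10, EF_Task 4=25, EF_Task 6=17, EF_Task 7=31, EF_Task 8=32, EF_Task 9=28) = 32; EF_Task 10 = 32+7 = 39
Expected project duration μ = 39 hours. Critical path: Task 2 → Task 5 → Task 8 → Task 10.

Variance along critical path = 11.111 + 1.778 + 7.111 + 7.111 = 27.111; σ = √27.111 = 5.207 hours.
Z = (29 − 39) / 5.207 = -1.921
P(T ≤ 29) = Φ(-1.921) ≈ 0.027

0.027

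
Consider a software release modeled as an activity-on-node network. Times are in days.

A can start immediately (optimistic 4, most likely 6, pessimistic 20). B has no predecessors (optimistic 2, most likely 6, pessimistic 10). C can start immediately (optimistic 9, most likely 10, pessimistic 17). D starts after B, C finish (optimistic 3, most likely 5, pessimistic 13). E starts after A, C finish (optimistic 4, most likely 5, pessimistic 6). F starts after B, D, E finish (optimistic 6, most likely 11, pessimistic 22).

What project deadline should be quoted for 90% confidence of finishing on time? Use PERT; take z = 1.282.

te_A = (4 + 4·6 + 20)/6 = 48/6 = 8; σ²_A = ((20−4)/6)² = 7.111
te_B = (2 + 4·6 + 10)/6 = 36/6 = 6; σ²_B = ((10−2)/6)² = 1.778
te_C = (9 + 4·10 + 17)/6 = 66/6 = 11; σ²_C = ((17−9)/6)² = 1.778
te_D = (3 + 4·5 + 13)/6 = 36/6 = 6; σ²_D = ((13−3)/6)² = 2.778
te_E = (4 + 4·5 + 6)/6 = 30/6 = 5; σ²_E = ((6−4)/6)² = 0.111
te_F = (6 + 4·11 + 22)/6 = 72/6 = 12; σ²_F = ((22−6)/6)² = 7.111

Forward pass:
ES_A = 0; EF_A = 8
ES_B = 0; EF_B = 6
ES_C = 0; EF_C = 11
ES_D = max(EF_B=6, EF_C=11) = 11; EF_D = 11+6 = 17
ES_E = max(EF_A=8, EF_C=11) = 11; EF_E = 11+5 = 16
ES_F = max(EF_B=6, EF_D=17, EF_E=16) = 17; EF_F = 17+12 = 29
Expected project duration μ = 29 days. Critical path: C → D → F.

Variance along critical path = 1.778 + 2.778 + 7.111 = 11.667; σ = 3.416 days.
D = μ + z·σ = 29 + 1.282·3.416 = 33.4 days

33.4 days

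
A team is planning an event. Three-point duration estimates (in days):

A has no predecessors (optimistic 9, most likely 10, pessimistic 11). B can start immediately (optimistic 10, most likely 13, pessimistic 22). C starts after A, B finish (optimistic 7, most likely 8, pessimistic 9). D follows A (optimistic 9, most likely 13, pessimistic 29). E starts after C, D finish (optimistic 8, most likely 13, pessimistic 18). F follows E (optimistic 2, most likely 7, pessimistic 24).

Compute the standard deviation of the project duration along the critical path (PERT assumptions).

5.24 days

te_A = (9 + 4·10 + 11)/6 = 60/6 = 10; σ²_A = ((11−9)/6)² = 0.111
te_B = (10 + 4·13 + 22)/6 = 84/6 = 14; σ²_B = ((22−10)/6)² = 4.000
te_C = (7 + 4·8 + 9)/6 = 48/6 = 8; σ²_C = ((9−7)/6)² = 0.111
te_D = (9 + 4·13 + 29)/6 = 90/6 = 15; σ²_D = ((29−9)/6)² = 11.111
te_E = (8 + 4·13 + 18)/6 = 78/6 = 13; σ²_E = ((18−8)/6)² = 2.778
te_F = (2 + 4·7 + 24)/6 = 54/6 = 9; σ²_F = ((24−2)/6)² = 13.444

Forward pass:
ES_A = 0; EF_A = 10
ES_B = 0; EF_B = 14
ES_C = max(EF_A=10, EF_B=14) = 14; EF_C = 14+8 = 22
ES_D = 10; EF_D = 10+15 = 25
ES_E = max(EF_C=22, EF_D=25) = 25; EF_E = 25+13 = 38
ES_F = 38; EF_F = 38+9 = 47
Expected project duration μ = 47 days. Critical path: A → D → E → F.

Variance along critical path = 0.111 + 11.111 + 2.778 + 13.444 = 27.444
σ = √27.444 = 5.239 days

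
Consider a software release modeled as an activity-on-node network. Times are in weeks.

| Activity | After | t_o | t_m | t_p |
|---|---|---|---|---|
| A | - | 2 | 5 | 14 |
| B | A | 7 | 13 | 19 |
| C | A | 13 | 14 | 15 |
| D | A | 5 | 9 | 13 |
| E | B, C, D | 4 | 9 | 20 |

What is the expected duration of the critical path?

te_A = (2 + 4·5 + 14)/6 = 36/6 = 6
te_B = (7 + 4·13 + 19)/6 = 78/6 = 13
te_C = (13 + 4·14 + 15)/6 = 84/6 = 14
te_D = (5 + 4·9 + 13)/6 = 54/6 = 9
te_E = (4 + 4·9 + 20)/6 = 60/6 = 10

Forward pass:
ES_A = 0; EF_A = 6
ES_B = 6; EF_B = 6+13 = 19
ES_C = 6; EF_C = 6+14 = 20
ES_D = 6; EF_D = 6+9 = 15
ES_E = max(EF_B=19, EF_C=20, EF_D=15) = 20; EF_E = 20+10 = 30
Expected project duration μ = 30 weeks. Critical path: A → C → E.

30 weeks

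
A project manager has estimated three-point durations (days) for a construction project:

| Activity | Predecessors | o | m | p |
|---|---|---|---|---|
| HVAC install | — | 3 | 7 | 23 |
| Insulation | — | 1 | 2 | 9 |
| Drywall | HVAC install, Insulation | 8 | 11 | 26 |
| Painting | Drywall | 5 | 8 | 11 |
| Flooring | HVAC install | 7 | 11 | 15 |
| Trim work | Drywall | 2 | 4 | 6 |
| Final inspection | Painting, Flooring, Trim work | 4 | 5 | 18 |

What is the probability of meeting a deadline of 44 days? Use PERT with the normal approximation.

0.913

te_HVAC install = (3 + 4·7 + 23)/6 = 54/6 = 9; σ²_HVAC install = ((23−3)/6)² = 11.111
te_Insulation = (1 + 4·2 + 9)/6 = 18/6 = 3; σ²_Insulation = ((9−1)/6)² = 1.778
te_Drywall = (8 + 4·11 + 26)/6 = 78/6 = 13; σ²_Drywall = ((26−8)/6)² = 9.000
te_Painting = (5 + 4·8 + 11)/6 = 48/6 = 8; σ²_Painting = ((11−5)/6)² = 1.000
te_Flooring = (7 + 4·11 + 15)/6 = 66/6 = 11; σ²_Flooring = ((15−7)/6)² = 1.778
te_Trim work = (2 + 4·4 + 6)/6 = 24/6 = 4; σ²_Trim work = ((6−2)/6)² = 0.444
te_Final inspection = (4 + 4·5 + 18)/6 = 42/6 = 7; σ²_Final inspection = ((18−4)/6)² = 5.444

Forward pass:
ES_HVAC install = 0; EF_HVAC install = 9
ES_Insulation = 0; EF_Insulation = 3
ES_Drywall = max(EF_HVAC install=9, EF_Insulation=3) = 9; EF_Drywall = 9+13 = 22
ES_Painting = 22; EF_Painting = 22+8 = 30
ES_Flooring = 9; EF_Flooring = 9+11 = 20
ES_Trim work = 22; EF_Trim work = 22+4 = 26
ES_Final inspection = max(EF_Painting=30, EF_Flooring=20, EF_Trim work=26) = 30; EF_Final inspection = 30+7 = 37
Expected project duration μ = 37 days. Critical path: HVAC install → Drywall → Painting → Final inspection.

Variance along critical path = 11.111 + 9.000 + 1.000 + 5.444 = 26.556; σ = √26.556 = 5.153 days.
Z = (44 − 37) / 5.153 = 1.358
P(T ≤ 44) = Φ(1.358) ≈ 0.913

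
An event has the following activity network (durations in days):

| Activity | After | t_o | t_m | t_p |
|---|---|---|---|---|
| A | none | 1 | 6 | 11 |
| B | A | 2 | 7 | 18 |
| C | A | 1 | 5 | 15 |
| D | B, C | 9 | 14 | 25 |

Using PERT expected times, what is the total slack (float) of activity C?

te_A = (1 + 4·6 + 11)/6 = 36/6 = 6
te_B = (2 + 4·7 + 18)/6 = 48/6 = 8
te_C = (1 + 4·5 + 15)/6 = 36/6 = 6
te_D = (9 + 4·14 + 25)/6 = 90/6 = 15

Forward pass:
ES_A = 0; EF_A = 6
ES_B = 6; EF_B = 6+8 = 14
ES_C = 6; EF_C = 6+6 = 12
ES_D = max(EF_B=14, EF_C=12) = 14; EF_D = 14+15 = 29
Expected project duration μ = 29 days. Critical path: A → B → D.

Backward pass:
LF_D = 29; LS_D = 29−15 = 14
LF_C = LS_D = 14; LS_C = 14−6 = 8
LF_B = LS_D = 14; LS_B = 14−8 = 6
LF_A = min(LS_B=6, LS_C=8) = 6; LS_A = 6−6 = 0
Slack_C = LS_C − ES_C = 8 − 6 = 2

2 days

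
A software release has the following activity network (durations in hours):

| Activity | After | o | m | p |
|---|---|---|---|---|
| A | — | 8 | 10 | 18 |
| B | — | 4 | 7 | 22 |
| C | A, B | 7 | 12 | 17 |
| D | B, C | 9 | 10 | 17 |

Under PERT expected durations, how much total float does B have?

te_A = (8 + 4·10 + 18)/6 = 66/6 = 11
te_B = (4 + 4·7 + 22)/6 = 54/6 = 9
te_C = (7 + 4·12 + 17)/6 = 72/6 = 12
te_D = (9 + 4·10 + 17)/6 = 66/6 = 11

Forward pass:
ES_A = 0; EF_A = 11
ES_B = 0; EF_B = 9
ES_C = max(EF_A=11, EF_B=9) = 11; EF_C = 11+12 = 23
ES_D = max(EF_B=9, EF_C=23) = 23; EF_D = 23+11 = 34
Expected project duration μ = 34 hours. Critical path: A → C → D.

Backward pass:
LF_D = 34; LS_D = 34−11 = 23
LF_C = LS_D = 23; LS_C = 23−12 = 11
LF_B = min(LS_C=11, LS_D=23) = 11; LS_B = 11−9 = 2
LF_A = LS_C = 11; LS_A = 11−11 = 0
Slack_B = LS_B − ES_B = 2 − 0 = 2

2 hours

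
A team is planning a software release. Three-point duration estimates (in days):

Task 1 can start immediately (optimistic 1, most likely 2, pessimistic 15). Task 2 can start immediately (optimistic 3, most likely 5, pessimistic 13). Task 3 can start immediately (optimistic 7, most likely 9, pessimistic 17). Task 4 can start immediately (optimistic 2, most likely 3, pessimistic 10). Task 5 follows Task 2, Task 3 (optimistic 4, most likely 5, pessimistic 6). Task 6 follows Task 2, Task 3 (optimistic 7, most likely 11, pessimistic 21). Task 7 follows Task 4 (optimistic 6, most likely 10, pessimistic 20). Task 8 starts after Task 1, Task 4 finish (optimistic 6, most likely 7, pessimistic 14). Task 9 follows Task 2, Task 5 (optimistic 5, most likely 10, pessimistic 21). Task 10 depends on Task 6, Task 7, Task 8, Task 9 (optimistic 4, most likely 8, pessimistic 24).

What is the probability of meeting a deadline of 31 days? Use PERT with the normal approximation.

te_Task 1 = (1 + 4·2 + 15)/6 = 24/6 = 4; σ²_Task 1 = ((15−1)/6)² = 5.444
te_Task 2 = (3 + 4·5 + 13)/6 = 36/6 = 6; σ²_Task 2 = ((13−3)/6)² = 2.778
te_Task 3 = (7 + 4·9 + 17)/6 = 60/6 = 10; σ²_Task 3 = ((17−7)/6)² = 2.778
te_Task 4 = (2 + 4·3 + 10)/6 = 24/6 = 4; σ²_Task 4 = ((10−2)/6)² = 1.778
te_Task 5 = (4 + 4·5 + 6)/6 = 30/6 = 5; σ²_Task 5 = ((6−4)/6)² = 0.111
te_Task 6 = (7 + 4·11 + 21)/6 = 72/6 = 12; σ²_Task 6 = ((21−7)/6)² = 5.444
te_Task 7 = (6 + 4·10 + 20)/6 = 66/6 = 11; σ²_Task 7 = ((20−6)/6)² = 5.444
te_Task 8 = (6 + 4·7 + 14)/6 = 48/6 = 8; σ²_Task 8 = ((14−6)/6)² = 1.778
te_Task 9 = (5 + 4·10 + 21)/6 = 66/6 = 11; σ²_Task 9 = ((21−5)/6)² = 7.111
te_Task 10 = (4 + 4·8 + 24)/6 = 60/6 = 10; σ²_Task 10 = ((24−4)/6)² = 11.111

Forward pass:
ES_Task 1 = 0; EF_Task 1 = 4
ES_Task 2 = 0; EF_Task 2 = 6
ES_Task 3 = 0; EF_Task 3 = 10
ES_Task 4 = 0; EF_Task 4 = 4
ES_Task 5 = max(EF_Task 2=6, EF_Task 3=10) = 10; EF_Task 5 = 10+5 = 15
ES_Task 6 = max(EF_Task 2=6, EF_Task 3=10) = 10; EF_Task 6 = 10+12 = 22
ES_Task 7 = 4; EF_Task 7 = 4+11 = 15
ES_Task 8 = max(EF_Task 1=4, EF_Task 4=4) = 4; EF_Task 8 = 4+8 = 12
ES_Task 9 = max(EF_Task 2=6, EF_Task 5=15) = 15; EF_Task 9 = 15+11 = 26
ES_Task 10 = max(EF_Task 6=22, EF_Task 7=15, EF_Task 8=12, EF_Task 9=26) = 26; EF_Task 10 = 26+10 = 36
Expected project duration μ = 36 days. Critical path: Task 3 → Task 5 → Task 9 → Task 10.

Variance along critical path = 2.778 + 0.111 + 7.111 + 11.111 = 21.111; σ = √21.111 = 4.595 days.
Z = (31 − 36) / 4.595 = -1.088
P(T ≤ 31) = Φ(-1.088) ≈ 0.138

0.138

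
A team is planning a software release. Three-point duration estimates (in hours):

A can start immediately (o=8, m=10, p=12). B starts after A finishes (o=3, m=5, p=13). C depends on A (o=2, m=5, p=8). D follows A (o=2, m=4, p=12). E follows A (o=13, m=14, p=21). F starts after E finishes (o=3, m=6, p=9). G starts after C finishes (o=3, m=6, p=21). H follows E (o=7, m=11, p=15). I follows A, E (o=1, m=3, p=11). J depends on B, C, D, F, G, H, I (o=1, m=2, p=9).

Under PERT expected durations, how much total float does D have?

te_A = (8 + 4·10 + 12)/6 = 60/6 = 10
te_B = (3 + 4·5 + 13)/6 = 36/6 = 6
te_C = (2 + 4·5 + 8)/6 = 30/6 = 5
te_D = (2 + 4·4 + 12)/6 = 30/6 = 5
te_E = (13 + 4·14 + 21)/6 = 90/6 = 15
te_F = (3 + 4·6 + 9)/6 = 36/6 = 6
te_G = (3 + 4·6 + 21)/6 = 48/6 = 8
te_H = (7 + 4·11 + 15)/6 = 66/6 = 11
te_I = (1 + 4·3 + 11)/6 = 24/6 = 4
te_J = (1 + 4·2 + 9)/6 = 18/6 = 3

Forward pass:
ES_A = 0; EF_A = 10
ES_B = 10; EF_B = 10+6 = 16
ES_C = 10; EF_C = 10+5 = 15
ES_D = 10; EF_D = 10+5 = 15
ES_E = 10; EF_E = 10+15 = 25
ES_F = 25; EF_F = 25+6 = 31
ES_G = 15; EF_G = 15+8 = 23
ES_H = 25; EF_H = 25+11 = 36
ES_I = max(EF_A=10, EF_E=25) = 25; EF_I = 25+4 = 29
ES_J = max(EF_B=16, EF_C=15, EF_D=15, EF_F=31, EF_G=23, EF_H=36, EF_I=29) = 36; EF_J = 36+3 = 39
Expected project duration μ = 39 hours. Critical path: A → E → H → J.

Backward pass:
LF_J = 39; LS_J = 39−3 = 36
LF_I = LS_J = 36; LS_I = 36−4 = 32
LF_H = LS_J = 36; LS_H = 36−11 = 25
LF_G = LS_J = 36; LS_G = 36−8 = 28
LF_F = LS_J = 36; LS_F = 36−6 = 30
LF_E = min(LS_F=30, LS_H=25, LS_I=32) = 25; LS_E = 25−15 = 10
LF_D = LS_J = 36; LS_D = 36−5 = 31
LF_C = min(LS_G=28, LS_J=36) = 28; LS_C = 28−5 = 23
LF_B = LS_J = 36; LS_B = 36−6 = 30
LF_A = min(LS_B=30, LS_C=23, LS_D=31, LS_E=10, LS_I=32) = 10; LS_A = 10−10 = 0
Slack_D = LS_D − ES_D = 31 − 10 = 21

21 hours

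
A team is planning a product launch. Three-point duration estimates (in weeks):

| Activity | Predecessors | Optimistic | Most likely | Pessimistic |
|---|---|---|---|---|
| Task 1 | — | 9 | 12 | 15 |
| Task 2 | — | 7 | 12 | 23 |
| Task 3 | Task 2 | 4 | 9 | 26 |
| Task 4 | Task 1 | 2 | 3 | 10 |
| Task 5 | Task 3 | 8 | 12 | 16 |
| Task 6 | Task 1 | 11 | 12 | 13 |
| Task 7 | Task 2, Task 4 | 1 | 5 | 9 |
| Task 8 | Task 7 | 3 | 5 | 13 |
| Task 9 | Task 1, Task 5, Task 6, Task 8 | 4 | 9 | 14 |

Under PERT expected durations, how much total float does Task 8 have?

9 weeks

te_Task 1 = (9 + 4·12 + 15)/6 = 72/6 = 12
te_Task 2 = (7 + 4·12 + 23)/6 = 78/6 = 13
te_Task 3 = (4 + 4·9 + 26)/6 = 66/6 = 11
te_Task 4 = (2 + 4·3 + 10)/6 = 24/6 = 4
te_Task 5 = (8 + 4·12 + 16)/6 = 72/6 = 12
te_Task 6 = (11 + 4·12 + 13)/6 = 72/6 = 12
te_Task 7 = (1 + 4·5 + 9)/6 = 30/6 = 5
te_Task 8 = (3 + 4·5 + 13)/6 = 36/6 = 6
te_Task 9 = (4 + 4·9 + 14)/6 = 54/6 = 9

Forward pass:
ES_Task 1 = 0; EF_Task 1 = 12
ES_Task 2 = 0; EF_Task 2 = 13
ES_Task 3 = 13; EF_Task 3 = 13+11 = 24
ES_Task 4 = 12; EF_Task 4 = 12+4 = 16
ES_Task 5 = 24; EF_Task 5 = 24+12 = 36
ES_Task 6 = 12; EF_Task 6 = 12+12 = 24
ES_Task 7 = max(EF_Task 2=13, EF_Task 4=16) = 16; EF_Task 7 = 16+5 = 21
ES_Task 8 = 21; EF_Task 8 = 21+6 = 27
ES_Task 9 = max(EF_Task 1=12, EF_Task 5=36, EF_Task 6=24, EF_Task 8=27) = 36; EF_Task 9 = 36+9 = 45
Expected project duration μ = 45 weeks. Critical path: Task 2 → Task 3 → Task 5 → Task 9.

Backward pass:
LF_Task 9 = 45; LS_Task 9 = 45−9 = 36
LF_Task 8 = LS_Task 9 = 36; LS_Task 8 = 36−6 = 30
LF_Task 7 = LS_Task 8 = 30; LS_Task 7 = 30−5 = 25
LF_Task 6 = LS_Task 9 = 36; LS_Task 6 = 36−12 = 24
LF_Task 5 = LS_Task 9 = 36; LS_Task 5 = 36−12 = 24
LF_Task 4 = LS_Task 7 = 25; LS_Task 4 = 25−4 = 21
LF_Task 3 = LS_Task 5 = 24; LS_Task 3 = 24−11 = 13
LF_Task 2 = min(LS_Task 3=13, LS_Task 7=25) = 13; LS_Task 2 = 13−13 = 0
LF_Task 1 = min(LS_Task 4=21, LS_Task 6=24, LS_Task 9=36) = 21; LS_Task 1 = 21−12 = 9
Slack_Task 8 = LS_Task 8 − ES_Task 8 = 30 − 21 = 9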